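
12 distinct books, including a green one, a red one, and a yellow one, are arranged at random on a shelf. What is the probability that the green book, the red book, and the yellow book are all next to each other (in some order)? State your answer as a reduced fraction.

1/22

There are 12! = 479001600 arrangements.
Treat the three as one block: 10! placements × 3! orders within the block = 3628800·6 = 21772800.
Probability = 21772800/479001600 = 1/22.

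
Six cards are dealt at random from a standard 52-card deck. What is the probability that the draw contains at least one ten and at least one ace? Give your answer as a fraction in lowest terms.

There are C(52,6) = 20358520 possible draws.
By inclusion-exclusion on the complements, draws missing all tens or all aces: C(48,6) + C(48,6) − C(44,6) = 12271512 + 12271512 − 7059052 = 17483972.
So draws with at least one of each: 20358520 − 17483972 = 2874548, probability 2874548/20358520 = 718637/5089630.

718637/5089630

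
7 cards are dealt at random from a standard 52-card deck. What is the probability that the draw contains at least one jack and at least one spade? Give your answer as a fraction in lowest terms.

There are C(52,7) = 133784560 possible draws.
By inclusion-exclusion on the complements, draws missing all jacks or all spades: C(48,7) + C(39,7) − C(36,7) = 73629072 + 15380937 − 8347680 = 80662329.
So draws with at least one of each: 133784560 − 80662329 = 53122231, probability 53122231/133784560.

53122231/133784560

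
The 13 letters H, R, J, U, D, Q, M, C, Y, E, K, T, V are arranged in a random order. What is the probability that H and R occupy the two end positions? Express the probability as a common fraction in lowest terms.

1/78

There are 13! = 6227020800 arrangements.
Place H and R at the ends in 2 ways, arrange the remaining 11 in 11! = 39916800 ways: 2·39916800 = 79833600.
Probability = 79833600/6227020800 = 1/78.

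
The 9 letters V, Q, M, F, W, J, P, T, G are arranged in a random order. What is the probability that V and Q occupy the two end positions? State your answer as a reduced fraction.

1/36

There are 9! = 362880 arrangements.
Place V and Q at the ends in 2 ways, arrange the remaining 7 in 7! = 5040 ways: 2·5040 = 10080.
Probability = 10080/362880 = 1/36.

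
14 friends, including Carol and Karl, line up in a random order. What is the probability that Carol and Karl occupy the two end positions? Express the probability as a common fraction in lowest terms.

1/91

There are 14! = 87178291200 arrangements.
Place Carol and Karl at the ends in 2 ways, arrange the remaining 12 in 12! = 479001600 ways: 2·479001600 = 958003200.
Probability = 958003200/87178291200 = 1/91.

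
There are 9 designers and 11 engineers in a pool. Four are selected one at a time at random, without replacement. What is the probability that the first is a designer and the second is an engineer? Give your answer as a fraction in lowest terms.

Multiply the conditional probabilities at each draw: 9/20 · 11/19 = 99/380.

99/380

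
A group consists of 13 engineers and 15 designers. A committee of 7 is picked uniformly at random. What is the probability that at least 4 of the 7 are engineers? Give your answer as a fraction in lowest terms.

853/2070

Total selections: C(28,7) = 1184040.
Favorable selections (at least 4 engineers): C(13,4)·C(15,3) + C(13,5)·C(15,2) + C(13,6)·C(15,1) + C(13,7)·C(15,0) = 325325 + 135135 + 25740 + 1716 = 487916.
Probability = 487916/1184040 = 853/2070.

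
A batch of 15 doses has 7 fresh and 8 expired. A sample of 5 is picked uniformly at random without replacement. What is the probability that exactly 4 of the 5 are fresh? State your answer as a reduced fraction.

Total number of selections: C(15,5) = 3003.
Selections with exactly 4 fresh: choose 4 of the 7 fresh and 1 of the 8 expired, C(7,4)·C(8,1) = 35·8 = 280.
Probability = 280/3003 = 40/429.

40/429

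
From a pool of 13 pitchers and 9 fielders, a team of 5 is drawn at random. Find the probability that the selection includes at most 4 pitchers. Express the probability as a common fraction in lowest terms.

Total selections: C(22,5) = 26334.
Favorable selections (at most 4 pitchers): C(13,0)·C(9,5) + C(13,1)·C(9,4) + C(13,2)·C(9,3) + C(13,3)·C(9,2) + C(13,4)·C(9,1) = 126 + 1638 + 6552 + 10296 + 6435 = 25047.
Probability = 25047/26334 = 253/266.

253/266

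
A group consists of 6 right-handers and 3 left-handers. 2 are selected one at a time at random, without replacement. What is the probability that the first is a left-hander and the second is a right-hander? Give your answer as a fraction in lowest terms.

1/4

Multiply the conditional probabilities at each draw: 3/9 · 6/8 = 18/72 = 1/4.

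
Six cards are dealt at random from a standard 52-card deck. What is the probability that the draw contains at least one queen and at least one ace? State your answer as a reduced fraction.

There are C(52,6) = 20358520 possible draws.
By inclusion-exclusion on the complements, draws missing all queens or all aces: C(48,6) + C(48,6) − C(44,6) = 12271512 + 12271512 − 7059052 = 17483972.
So draws with at least one of each: 20358520 − 17483972 = 2874548, probability 2874548/20358520 = 718637/5089630.

718637/5089630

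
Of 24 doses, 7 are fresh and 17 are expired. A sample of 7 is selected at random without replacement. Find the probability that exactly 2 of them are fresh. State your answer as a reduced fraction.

10829/28842

There are C(24,7) = 346104 ways to choose 7 from 24.
Selections with exactly 2 fresh: choose 2 of the 7 fresh and 5 of the 17 expired, C(7,2)·C(17,5) = 21·6188 = 129948.
Probability = 129948/346104 = 10829/28842.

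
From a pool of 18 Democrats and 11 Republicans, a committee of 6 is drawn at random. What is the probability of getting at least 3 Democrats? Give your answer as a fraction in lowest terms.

34646/39585

Total selections: C(29,6) = 475020.
Favorable selections (at least 3 Democrats): C(18,3)·C(11,3) + C(18,4)·C(11,2) + C(18,5)·C(11,1) + C(18,6)·C(11,0) = 134640 + 168300 + 94248 + 18564 = 415752.
Probability = 415752/475020 = 34646/39585.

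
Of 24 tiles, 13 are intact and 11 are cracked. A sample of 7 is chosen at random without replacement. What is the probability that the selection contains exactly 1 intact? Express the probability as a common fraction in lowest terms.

91/5244

Total number of selections: C(24,7) = 346104.
Selections with exactly 1 intact: choose 1 of the 13 intact and 6 of the 11 cracked, C(13,1)·C(11,6) = 13·462 = 6006.
Probability = 6006/346104 = 91/5244.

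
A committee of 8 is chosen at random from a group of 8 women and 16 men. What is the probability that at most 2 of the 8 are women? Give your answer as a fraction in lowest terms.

There are C(24,8) = 735471 ways to choose the 8.
Favorable selections (at most 2 women): C(8,0)·C(16,8) + C(8,1)·C(16,7) + C(8,2)·C(16,6) = 12870 + 91520 + 224224 = 328614.
Probability = 328614/735471 = 9958/22287.

9958/22287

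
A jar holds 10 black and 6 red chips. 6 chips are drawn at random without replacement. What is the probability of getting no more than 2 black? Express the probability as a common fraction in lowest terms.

92/1001

Total selections: C(16,6) = 8008.
Favorable selections (no more than 2 black): C(10,0)·C(6,6) + C(10,1)·C(6,5) + C(10,2)·C(6,4) = 1 + 60 + 675 = 736.
Probability = 736/8008 = 92/1001.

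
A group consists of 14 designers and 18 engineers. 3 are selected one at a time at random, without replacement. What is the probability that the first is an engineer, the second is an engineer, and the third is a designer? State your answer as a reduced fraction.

357/2480

Multiply the conditional probabilities at each draw: 18/32 · 17/31 · 14/30 = 4284/29760 = 357/2480.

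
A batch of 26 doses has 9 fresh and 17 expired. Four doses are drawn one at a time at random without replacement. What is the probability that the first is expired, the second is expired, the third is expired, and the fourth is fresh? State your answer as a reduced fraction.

Multiply the conditional probabilities at each draw: 17/26 · 16/25 · 15/24 · 9/23 = 36720/358800 = 153/1495.

153/1495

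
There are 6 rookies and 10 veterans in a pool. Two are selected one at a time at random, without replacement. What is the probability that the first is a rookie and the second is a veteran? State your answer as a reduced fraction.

Multiply the conditional probabilities at each draw: 6/16 · 10/15 = 60/240 = 1/4.

1/4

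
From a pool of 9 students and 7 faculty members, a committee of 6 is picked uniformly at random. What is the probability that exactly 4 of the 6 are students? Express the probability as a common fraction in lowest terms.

There are C(16,6) = 8008 ways to choose 6 from 16.
Selections with exactly 4 students: choose 4 of the 9 students and 2 of the 7 faculty members, C(9,4)·C(7,2) = 126·21 = 2646.
Probability = 2646/8008 = 189/572.

189/572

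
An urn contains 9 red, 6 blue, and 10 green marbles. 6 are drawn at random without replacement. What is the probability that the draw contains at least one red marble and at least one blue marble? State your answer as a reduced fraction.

There are C(25,6) = 177100 possible draws.
By inclusion-exclusion on the complements, draws missing all red or all blue: C(16,6) + C(19,6) − C(10,6) = 8008 + 27132 − 210 = 34930.
So draws with at least one of each: 177100 − 34930 = 142170, probability 142170/177100 = 2031/2530.

2031/2530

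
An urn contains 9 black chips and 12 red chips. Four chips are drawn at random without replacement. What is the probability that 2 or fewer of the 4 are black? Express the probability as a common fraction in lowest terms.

77/95

Total selections: C(21,4) = 5985.
Count the complement (more than 2 black): C(9,3)·C(12,1) + C(9,4)·C(12,0) = 1008 + 126 = 1134.
Probability = 1 − 1134/5985 = 4851/5985 = 77/95.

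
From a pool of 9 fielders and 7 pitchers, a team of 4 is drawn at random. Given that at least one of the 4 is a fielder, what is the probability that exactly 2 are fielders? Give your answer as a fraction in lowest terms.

36/85

Work in counts. Selections with at least one fielder: C(16,4) − C(7,4) = 1820 − 35 = 1785.
Of those, selections where exactly 2 are fielders: C(9,2)·C(7,2) = 36·21 = 756.
Conditional probability = 756/1785 = 36/85.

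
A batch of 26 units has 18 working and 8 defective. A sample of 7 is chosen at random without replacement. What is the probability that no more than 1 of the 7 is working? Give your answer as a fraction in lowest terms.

Total selections: C(26,7) = 657800.
Favorable selections (no more than 1 working): C(18,0)·C(8,7) + C(18,1)·C(8,6) = 8 + 504 = 512.
Probability = 512/657800 = 64/82225.

64/82225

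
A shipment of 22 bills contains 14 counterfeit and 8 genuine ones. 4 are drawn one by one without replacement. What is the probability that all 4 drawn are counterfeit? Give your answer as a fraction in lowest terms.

13/95

Multiply the conditional probabilities at each draw: 14/22 · 13/21 · 12/20 · 11/19 = 24024/175560 = 13/95.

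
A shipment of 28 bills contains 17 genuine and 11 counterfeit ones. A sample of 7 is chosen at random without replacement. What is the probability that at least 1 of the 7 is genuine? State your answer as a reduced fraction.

There are C(28,7) = 1184040 ways to choose the 7.
Favorable selections (at least 1 genuine): C(17,1)·C(11,6) + C(17,2)·C(11,5) + C(17,3)·C(11,4) + C(17,4)·C(11,3) + C(17,5)·C(11,2) + C(17,6)·C(11,1) + C(17,7)·C(11,0) = 7854 + 62832 + 224400 + 392700 + 340340 + 136136 + 19448 = 1183710.
Probability = 1183710/1184040 = 3587/3588.

3587/3588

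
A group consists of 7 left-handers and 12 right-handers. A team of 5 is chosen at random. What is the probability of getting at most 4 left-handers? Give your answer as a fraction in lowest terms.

There are C(19,5) = 11628 ways to choose the 5.
The complement is exactly 5 left-handers: C(7,5)·C(12,0) = 21.
Probability = 1 − 21/11628 = 11607/11628 = 3869/3876.

3869/3876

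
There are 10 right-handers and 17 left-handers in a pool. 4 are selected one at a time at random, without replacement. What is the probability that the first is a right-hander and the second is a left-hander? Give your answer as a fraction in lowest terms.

85/351

Multiply the conditional probabilities at each draw: 10/27 · 17/26 = 170/702 = 85/351.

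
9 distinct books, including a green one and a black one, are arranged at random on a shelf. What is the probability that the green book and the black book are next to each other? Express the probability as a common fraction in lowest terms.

2/9

There are 9! = 362880 arrangements.
Treat the green book and the black book as a block: 8! arrangements of the blocks × 2 orders within the block = 2·40320 = 80640.
Probability = 80640/362880 = 2/9.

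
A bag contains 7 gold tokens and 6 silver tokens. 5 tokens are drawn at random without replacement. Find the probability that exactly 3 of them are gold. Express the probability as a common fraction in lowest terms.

There are C(13,5) = 1287 ways to choose 5 from 13.
Selections with exactly 3 gold: choose 3 of the 7 gold and 2 of the 6 silver, C(7,3)·C(6,2) = 35·15 = 525.
Probability = 525/1287 = 175/429.

175/429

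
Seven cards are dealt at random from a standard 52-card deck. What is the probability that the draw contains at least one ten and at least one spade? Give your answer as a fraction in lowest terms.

There are C(52,7) = 133784560 possible draws.
By inclusion-exclusion on the complements, draws missing all tens or all spades: C(48,7) + C(39,7) − C(36,7) = 73629072 + 15380937 − 8347680 = 80662329.
So draws with at least one of each: 133784560 − 80662329 = 53122231, probability 53122231/133784560.

53122231/133784560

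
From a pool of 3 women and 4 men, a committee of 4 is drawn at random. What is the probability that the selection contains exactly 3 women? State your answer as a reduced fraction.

4/35

Total number of selections: C(7,4) = 35.
Selections with exactly 3 women: choose 3 of the 3 women and 1 of the 4 men, C(3,3)·C(4,1) = 1·4 = 4.
Probability = 4/35.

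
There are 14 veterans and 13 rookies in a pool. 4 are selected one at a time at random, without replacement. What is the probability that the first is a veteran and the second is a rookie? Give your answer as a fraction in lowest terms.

Multiply the conditional probabilities at each draw: 14/27 · 13/26 = 182/702 = 7/27.

7/27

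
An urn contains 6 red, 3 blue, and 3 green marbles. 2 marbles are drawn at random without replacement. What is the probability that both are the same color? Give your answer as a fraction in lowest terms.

There are C(12,2) = 66 ways to draw 2 marbles.
All same color: C(6,2) + C(3,2) + C(3,2) = 15 + 3 + 3 = 21.
Probability = 21/66 = 7/22.

7/22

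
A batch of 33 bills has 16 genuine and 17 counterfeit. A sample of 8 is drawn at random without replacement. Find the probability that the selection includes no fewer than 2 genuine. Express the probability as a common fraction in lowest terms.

Total selections: C(33,8) = 13884156.
Count the complement (fewer than 2 genuine): C(16,0)·C(17,8) + C(16,1)·C(17,7) = 24310 + 311168 = 335478.
Probability = 1 − 335478/13884156 = 13548678/13884156 = 15791/16182.

15791/16182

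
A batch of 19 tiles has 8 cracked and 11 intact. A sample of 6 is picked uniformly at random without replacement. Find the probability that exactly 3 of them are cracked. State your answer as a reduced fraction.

110/323

The sample space is all 6-subsets of the 19: C(19,6) = 27132.
Selections with exactly 3 cracked: choose 3 of the 8 cracked and 3 of the 11 intact, C(8,3)·C(11,3) = 56·165 = 9240.
Probability = 9240/27132 = 110/323.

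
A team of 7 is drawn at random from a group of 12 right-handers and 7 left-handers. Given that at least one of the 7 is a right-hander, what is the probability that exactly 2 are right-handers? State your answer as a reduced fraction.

1386/50387

Work in counts. Selections with at least one right-hander: C(19,7) − C(7,7) = 50388 − 1 = 50387.
Of those, selections where exactly 2 are right-handers: C(12,2)·C(7,5) = 66·21 = 1386.
Conditional probability = 1386/50387.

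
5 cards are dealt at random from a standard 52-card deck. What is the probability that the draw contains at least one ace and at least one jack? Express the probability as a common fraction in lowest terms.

There are C(52,5) = 2598960 possible draws.
By inclusion-exclusion on the complements, draws missing all aces or all jacks: C(48,5) + C(48,5) − C(44,5) = 1712304 + 1712304 − 1086008 = 2338600.
So draws with at least one of each: 2598960 − 2338600 = 260360, probability 260360/2598960 = 6509/64974.

6509/64974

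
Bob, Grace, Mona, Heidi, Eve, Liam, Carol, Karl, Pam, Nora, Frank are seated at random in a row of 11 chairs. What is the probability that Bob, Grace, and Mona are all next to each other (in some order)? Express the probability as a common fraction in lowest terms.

There are 11! = 39916800 arrangements.
Treat the three as one block: 9! placements × 3! orders within the block = 362880·6 = 2177280.
Probability = 2177280/39916800 = 3/55.

3/55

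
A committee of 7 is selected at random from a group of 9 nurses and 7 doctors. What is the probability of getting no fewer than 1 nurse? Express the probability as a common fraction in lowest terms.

There are C(16,7) = 11440 ways to choose the 7.
The complement is all 7 are doctors: C(7,7) = 1.
Probability = 1 − 1/11440 = 11439/11440.

11439/11440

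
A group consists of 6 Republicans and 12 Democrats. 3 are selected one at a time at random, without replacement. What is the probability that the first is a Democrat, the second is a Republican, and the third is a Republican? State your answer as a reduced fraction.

Multiply the conditional probabilities at each draw: 12/18 · 6/17 · 5/16 = 360/4896 = 5/68.

5/68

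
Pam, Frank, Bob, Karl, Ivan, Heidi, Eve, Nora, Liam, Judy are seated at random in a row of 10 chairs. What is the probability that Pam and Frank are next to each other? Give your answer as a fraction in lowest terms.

There are 10! = 3628800 arrangements.
Treat Pam and Frank as a block: 9! arrangements of the blocks × 2 orders within the block = 2·362880 = 725760.
Probability = 725760/3628800 = 1/5.

1/5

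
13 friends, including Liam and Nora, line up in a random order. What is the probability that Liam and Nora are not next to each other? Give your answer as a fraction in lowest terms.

11/13

There are 13! = 6227020800 arrangements.
Arrangements with Liam and Nora adjacent: 2·12! = 958003200.
So not adjacent: 6227020800 − 958003200 = 5269017600, probability 5269017600/6227020800 = 11/13.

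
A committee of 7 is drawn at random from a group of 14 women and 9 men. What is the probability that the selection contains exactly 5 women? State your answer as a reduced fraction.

2184/7429

Total number of selections: C(23,7) = 245157.
Selections with exactly 5 women: choose 5 of the 14 women and 2 of the 9 men, C(14,5)·C(9,2) = 2002·36 = 72072.
Probability = 72072/245157 = 2184/7429.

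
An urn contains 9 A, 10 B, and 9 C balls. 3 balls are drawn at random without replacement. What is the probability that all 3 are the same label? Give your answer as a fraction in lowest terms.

8/91

There are C(28,3) = 3276 ways to draw 3 balls.
All same label: C(9,3) + C(10,3) + C(9,3) = 84 + 120 + 84 = 288.
Probability = 288/3276 = 8/91.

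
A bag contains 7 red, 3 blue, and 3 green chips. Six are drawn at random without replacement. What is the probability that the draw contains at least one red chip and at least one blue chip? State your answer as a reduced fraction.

There are C(13,6) = 1716 possible draws.
By inclusion-exclusion on the complements, draws missing all red or all blue: C(6,6) + C(10,6) − C(3,6) = 1 + 210 − 0 = 211.
So draws with at least one of each: 1716 − 211 = 1505, probability 1505/1716.

1505/1716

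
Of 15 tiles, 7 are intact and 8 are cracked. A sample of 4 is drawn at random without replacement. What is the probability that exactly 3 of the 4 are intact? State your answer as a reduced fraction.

There are C(15,4) = 1365 ways to choose 4 from 15.
Selections with exactly 3 intact: choose 3 of the 7 intact and 1 of the 8 cracked, C(7,3)·C(8,1) = 35·8 = 280.
Probability = 280/1365 = 8/39.

8/39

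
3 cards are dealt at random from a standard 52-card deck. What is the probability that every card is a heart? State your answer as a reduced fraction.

11/850

There are C(52,3) = 22100 possible 3-card hands.
Hands that are all hearts: C(13,3) = 286.
Probability = 286/22100 = 11/850.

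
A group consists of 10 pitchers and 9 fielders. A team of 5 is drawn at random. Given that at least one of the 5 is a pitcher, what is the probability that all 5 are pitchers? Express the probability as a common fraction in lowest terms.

14/639

Work in counts. Selections with at least one pitcher: C(19,5) − C(9,5) = 11628 − 126 = 11502.
Of those, selections where all 5 are pitchers: C(10,5) = 252.
Conditional probability = 252/11502 = 14/639.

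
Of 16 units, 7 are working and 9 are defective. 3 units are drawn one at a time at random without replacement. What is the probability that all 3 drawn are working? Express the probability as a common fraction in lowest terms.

1/16

Multiply the conditional probabilities at each draw: 7/16 · 6/15 · 5/14 = 210/3360 = 1/16.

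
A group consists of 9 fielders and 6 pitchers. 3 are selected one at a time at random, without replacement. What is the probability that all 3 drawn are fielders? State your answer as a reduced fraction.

12/65

Multiply the conditional probabilities at each draw: 9/15 · 8/14 · 7/13 = 504/2730 = 12/65.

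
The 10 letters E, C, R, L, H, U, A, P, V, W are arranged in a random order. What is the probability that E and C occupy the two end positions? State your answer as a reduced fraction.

1/45

There are 10! = 3628800 arrangements.
Place E and C at the ends in 2 ways, arrange the remaining 8 in 8! = 40320 ways: 2·40320 = 80640.
Probability = 80640/3628800 = 1/45.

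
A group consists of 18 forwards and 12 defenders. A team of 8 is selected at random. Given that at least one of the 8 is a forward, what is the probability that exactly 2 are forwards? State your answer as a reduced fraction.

7854/325135

Work in counts. Selections with at least one forward: C(30,8) − C(12,8) = 5852925 − 495 = 5852430.
Of those, selections where exactly 2 are forwards: C(18,2)·C(12,6) = 153·924 = 141372.
Conditional probability = 141372/5852430 = 7854/325135.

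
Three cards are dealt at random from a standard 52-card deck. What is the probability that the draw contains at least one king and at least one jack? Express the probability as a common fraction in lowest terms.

188/5525

There are C(52,3) = 22100 possible draws.
By inclusion-exclusion on the complements, draws missing all kings or all jacks: C(48,3) + C(48,3) − C(44,3) = 17296 + 17296 − 13244 = 21348.
So draws with at least one of each: 22100 − 21348 = 752, probability 752/22100 = 188/5525.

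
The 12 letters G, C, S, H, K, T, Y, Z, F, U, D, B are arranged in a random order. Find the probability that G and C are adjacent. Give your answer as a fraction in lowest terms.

There are 12! = 479001600 arrangements.
Treat G and C as a block: 11! arrangements of the blocks × 2 orders within the block = 2·39916800 = 79833600.
Probability = 79833600/479001600 = 1/6.

1/6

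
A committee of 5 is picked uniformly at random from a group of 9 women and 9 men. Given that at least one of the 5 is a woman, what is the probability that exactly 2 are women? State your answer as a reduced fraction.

Work in counts. Selections with at least one woman: C(18,5) − C(9,5) = 8568 − 126 = 8442.
Of those, selections where exactly 2 are women: C(9,2)·C(9,3) = 36·84 = 3024.
Conditional probability = 3024/8442 = 24/67.

24/67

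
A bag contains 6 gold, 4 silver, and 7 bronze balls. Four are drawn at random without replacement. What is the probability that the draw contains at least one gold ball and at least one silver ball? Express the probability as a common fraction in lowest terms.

There are C(17,4) = 2380 possible draws.
By inclusion-exclusion on the complements, draws missing all gold or all silver: C(11,4) + C(13,4) − C(7,4) = 330 + 715 − 35 = 1010.
So draws with at least one of each: 2380 − 1010 = 1370, probability 1370/2380 = 137/238.

137/238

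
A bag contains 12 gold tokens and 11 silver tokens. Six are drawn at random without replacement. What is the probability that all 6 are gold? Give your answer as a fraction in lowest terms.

4/437

There are C(23,6) = 100947 possible selections.
Selections with all gold: C(12,6) = 924.
Probability = 924/100947 = 4/437.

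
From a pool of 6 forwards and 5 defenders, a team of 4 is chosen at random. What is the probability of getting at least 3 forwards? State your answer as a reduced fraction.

There are C(11,4) = 330 ways to choose the 4.
Favorable selections (at least 3 forwards): C(6,3)·C(5,1) + C(6,4)·C(5,0) = 100 + 15 = 115.
Probability = 115/330 = 23/66.

23/66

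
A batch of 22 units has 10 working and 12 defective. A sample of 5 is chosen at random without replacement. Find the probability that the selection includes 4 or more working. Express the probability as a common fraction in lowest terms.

Total selections: C(22,5) = 26334.
Favorable selections (4 or more working): C(10,4)·C(12,1) + C(10,5)·C(12,0) = 2520 + 252 = 2772.
Probability = 2772/26334 = 2/19.

2/19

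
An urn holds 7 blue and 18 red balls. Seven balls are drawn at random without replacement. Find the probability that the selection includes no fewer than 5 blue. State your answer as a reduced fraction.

Total selections: C(25,7) = 480700.
Favorable selections (no fewer than 5 blue): C(7,5)·C(18,2) + C(7,6)·C(18,1) + C(7,7)·C(18,0) = 3213 + 126 + 1 = 3340.
Probability = 3340/480700 = 167/24035.

167/24035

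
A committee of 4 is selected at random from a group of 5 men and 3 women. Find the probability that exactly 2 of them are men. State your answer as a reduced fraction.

3/7

There are C(8,4) = 70 ways to choose 4 from 8.
Selections with exactly 2 men: choose 2 of the 5 men and 2 of the 3 women, C(5,2)·C(3,2) = 10·3 = 30.
Probability = 30/70 = 3/7.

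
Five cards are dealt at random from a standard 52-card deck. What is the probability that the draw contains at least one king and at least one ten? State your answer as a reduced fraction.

6509/64974

There are C(52,5) = 2598960 possible draws.
By inclusion-exclusion on the complements, draws missing all kings or all tens: C(48,5) + C(48,5) − C(44,5) = 1712304 + 1712304 − 1086008 = 2338600.
So draws with at least one of each: 2598960 − 2338600 = 260360, probability 260360/2598960 = 6509/64974.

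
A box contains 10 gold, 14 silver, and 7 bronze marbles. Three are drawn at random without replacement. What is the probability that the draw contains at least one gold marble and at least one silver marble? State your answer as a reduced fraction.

There are C(31,3) = 4495 possible draws.
By inclusion-exclusion on the complements, draws missing all gold or all silver: C(21,3) + C(17,3) − C(7,3) = 1330 + 680 − 35 = 1975.
So draws with at least one of each: 4495 − 1975 = 2520, probability 2520/4495 = 504/899.

504/899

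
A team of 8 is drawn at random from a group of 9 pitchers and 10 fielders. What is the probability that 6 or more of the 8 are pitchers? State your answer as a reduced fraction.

Total selections: C(19,8) = 75582.
Favorable selections (6 or more pitchers): C(9,6)·C(10,2) + C(9,7)·C(10,1) + C(9,8)·C(10,0) = 3780 + 360 + 9 = 4149.
Probability = 4149/75582 = 461/8398.

461/8398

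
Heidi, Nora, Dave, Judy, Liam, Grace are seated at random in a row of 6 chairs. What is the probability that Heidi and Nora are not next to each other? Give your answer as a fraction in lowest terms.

2/3

There are 6! = 720 arrangements.
Arrangements with Heidi and Nora adjacent: 2·5! = 240.
So not adjacent: 720 − 240 = 480, probability 480/720 = 2/3.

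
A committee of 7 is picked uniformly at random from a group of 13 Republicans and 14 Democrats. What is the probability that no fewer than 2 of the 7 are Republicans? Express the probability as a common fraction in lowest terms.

219/230

Total selections: C(27,7) = 888030.
Favorable selections (no fewer than 2 Republicans): C(13,2)·C(14,5) + C(13,3)·C(14,4) + C(13,4)·C(14,3) + C(13,5)·C(14,2) + C(13,6)·C(14,1) + C(13,7)·C(14,0) = 156156 + 286286 + 260260 + 117117 + 24024 + 1716 = 845559.
Probability = 845559/888030 = 219/230.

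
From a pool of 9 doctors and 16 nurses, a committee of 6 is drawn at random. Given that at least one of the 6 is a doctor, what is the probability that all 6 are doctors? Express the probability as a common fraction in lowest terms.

Work in counts. Selections with at least one doctor: C(25,6) − C(16,6) = 177100 − 8008 = 169092.
Of those, selections where all 6 are doctors: C(9,6) = 84.
Conditional probability = 84/169092 = 1/2013.

1/2013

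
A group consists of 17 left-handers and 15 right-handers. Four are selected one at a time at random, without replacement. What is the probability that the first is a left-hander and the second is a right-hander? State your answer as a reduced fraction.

Multiply the conditional probabilities at each draw: 17/32 · 15/31 = 255/992.

255/992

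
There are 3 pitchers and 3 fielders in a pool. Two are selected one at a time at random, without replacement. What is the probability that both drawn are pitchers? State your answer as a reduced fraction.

1/5

Multiply the conditional probabilities at each draw: 3/6 · 2/5 = 6/30 = 1/5.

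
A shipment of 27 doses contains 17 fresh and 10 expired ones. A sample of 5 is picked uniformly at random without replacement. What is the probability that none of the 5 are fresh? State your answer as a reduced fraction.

14/4485

There are C(27,5) = 80730 possible selections.
Selections with no fresh (all expired): C(10,5) = 252.
Probability = 252/80730 = 14/4485.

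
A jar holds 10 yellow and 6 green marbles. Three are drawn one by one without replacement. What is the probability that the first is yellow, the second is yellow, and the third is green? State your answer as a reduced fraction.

Multiply the conditional probabilities at each draw: 10/16 · 9/15 · 6/14 = 540/3360 = 9/56.

9/56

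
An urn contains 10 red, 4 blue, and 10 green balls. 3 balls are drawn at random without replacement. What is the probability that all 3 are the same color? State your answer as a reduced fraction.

There are C(24,3) = 2024 ways to draw 3 balls.
All same color: C(10,3) + C(4,3) + C(10,3) = 120 + 4 + 120 = 244.
Probability = 244/2024 = 61/506.

61/506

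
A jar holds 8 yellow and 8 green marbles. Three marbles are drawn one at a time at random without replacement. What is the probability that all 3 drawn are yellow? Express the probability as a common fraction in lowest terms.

Multiply the conditional probabilities at each draw: 8/16 · 7/15 · 6/14 = 336/3360 = 1/10.

1/10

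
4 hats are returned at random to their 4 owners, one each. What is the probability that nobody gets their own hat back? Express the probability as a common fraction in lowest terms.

3/8

There are 4! = 24 assignments.
By inclusion-exclusion, assignments with no fixed points: C(4,0)·4! − C(4,1)·3! + C(4,2)·2! − C(4,3)·1! + C(4,4)·0! = 9.
Probability = 9/24 = 3/8.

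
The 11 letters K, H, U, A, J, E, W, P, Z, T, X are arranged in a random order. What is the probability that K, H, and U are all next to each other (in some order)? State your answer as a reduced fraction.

3/55

There are 11! = 39916800 arrangements.
Treat the three as one block: 9! placements × 3! orders within the block = 362880·6 = 2177280.
Probability = 2177280/39916800 = 3/55.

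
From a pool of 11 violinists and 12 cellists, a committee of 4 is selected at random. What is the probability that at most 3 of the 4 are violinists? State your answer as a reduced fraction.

155/161

There are C(23,4) = 8855 ways to choose the 4.
Favorable selections (at most 3 violinists): C(11,0)·C(12,4) + C(11,1)·C(12,3) + C(11,2)·C(12,2) + C(11,3)·C(12,1) = 495 + 2420 + 3630 + 1980 = 8525.
Probability = 8525/8855 = 155/161.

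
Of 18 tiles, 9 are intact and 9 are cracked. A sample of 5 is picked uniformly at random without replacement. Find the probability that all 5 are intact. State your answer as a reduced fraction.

There are C(18,5) = 8568 possible selections.
Selections with all intact: C(9,5) = 126.
Probability = 126/8568 = 1/68.

1/68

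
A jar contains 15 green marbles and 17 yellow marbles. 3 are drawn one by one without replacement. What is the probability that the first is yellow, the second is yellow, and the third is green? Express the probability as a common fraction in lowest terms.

Multiply the conditional probabilities at each draw: 17/32 · 16/31 · 15/30 = 4080/29760 = 17/124.

17/124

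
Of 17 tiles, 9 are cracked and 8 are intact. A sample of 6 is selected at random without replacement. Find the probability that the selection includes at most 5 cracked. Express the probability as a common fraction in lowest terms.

Total selections: C(17,6) = 12376.
Favorable selections (at most 5 cracked): C(9,0)·C(8,6) + C(9,1)·C(8,5) + C(9,2)·C(8,4) + C(9,3)·C(8,3) + C(9,4)·C(8,2) + C(9,5)·C(8,1) = 28 + 504 + 2520 + 4704 + 3528 + 1008 = 12292.
Probability = 12292/12376 = 439/442.

439/442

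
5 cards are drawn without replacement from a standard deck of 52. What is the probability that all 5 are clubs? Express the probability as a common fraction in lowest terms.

There are C(52,5) = 2598960 possible 5-card hands.
Hands that are all clubs: C(13,5) = 1287.
Probability = 1287/2598960 = 33/66640.

33/66640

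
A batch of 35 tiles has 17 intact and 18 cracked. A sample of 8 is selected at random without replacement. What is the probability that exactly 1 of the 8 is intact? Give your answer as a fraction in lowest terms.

7956/346115

Total number of selections: C(35,8) = 23535820.
Selections with exactly 1 intact: choose 1 of the 17 intact and 7 of the 18 cracked, C(17,1)·C(18,7) = 17·31824 = 541008.
Probability = 541008/23535820 = 7956/346115.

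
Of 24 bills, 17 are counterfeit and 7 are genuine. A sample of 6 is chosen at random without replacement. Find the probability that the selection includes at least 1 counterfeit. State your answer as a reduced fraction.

Total selections: C(24,6) = 134596.
Favorable selections (at least 1 counterfeit): C(17,1)·C(7,5) + C(17,2)·C(7,4) + C(17,3)·C(7,3) + C(17,4)·C(7,2) + C(17,5)·C(7,1) + C(17,6)·C(7,0) = 357 + 4760 + 23800 + 49980 + 43316 + 12376 = 134589.
Probability = 134589/134596 = 19227/19228.

19227/19228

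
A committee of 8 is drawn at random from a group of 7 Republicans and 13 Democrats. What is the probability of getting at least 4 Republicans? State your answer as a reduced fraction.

There are C(20,8) = 125970 ways to choose the 8.
Favorable selections (at least 4 Republicans): C(7,4)·C(13,4) + C(7,5)·C(13,3) + C(7,6)·C(13,2) + C(7,7)·C(13,1) = 25025 + 6006 + 546 + 13 = 31590.
Probability = 31590/125970 = 81/323.

81/323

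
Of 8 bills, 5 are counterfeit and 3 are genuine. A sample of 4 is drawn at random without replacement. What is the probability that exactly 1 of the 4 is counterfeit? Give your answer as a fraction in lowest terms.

Total number of selections: C(8,4) = 70.
Selections with exactly 1 counterfeit: choose 1 of the 5 counterfeit and 3 of the 3 genuine, C(5,1)·C(3,3) = 5·1 = 5.
Probability = 5/70 = 1/14.

1/14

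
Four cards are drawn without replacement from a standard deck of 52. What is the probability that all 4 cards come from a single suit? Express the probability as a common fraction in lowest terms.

44/4165

There are C(52,4) = 270725 possible 4-card hands.
Hands of one suit: 4 suits × C(13,4) = 4·715 = 2860.
Probability = 2860/270725 = 44/4165.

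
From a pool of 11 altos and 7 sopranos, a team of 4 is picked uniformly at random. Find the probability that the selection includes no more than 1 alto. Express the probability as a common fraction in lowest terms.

7/51

Total selections: C(18,4) = 3060.
Favorable selections (no more than 1 alto): C(11,0)·C(7,4) + C(11,1)·C(7,3) = 35 + 385 = 420.
Probability = 420/3060 = 7/51.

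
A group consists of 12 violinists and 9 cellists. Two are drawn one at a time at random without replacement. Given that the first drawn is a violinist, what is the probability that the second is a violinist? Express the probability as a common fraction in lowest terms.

After removing one violinist, 20 remain: 11 violinists and 9 cellists.
So the probability the next is a violinist is 11/20.

11/20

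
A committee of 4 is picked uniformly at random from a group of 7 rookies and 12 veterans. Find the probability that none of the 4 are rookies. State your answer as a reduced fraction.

165/1292

There are C(19,4) = 3876 possible selections.
Selections with no rookies (all veterans): C(12,4) = 495.
Probability = 495/3876 = 165/1292.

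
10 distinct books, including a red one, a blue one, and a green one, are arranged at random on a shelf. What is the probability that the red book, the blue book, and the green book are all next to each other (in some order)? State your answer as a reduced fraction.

There are 10! = 3628800 arrangements.
Treat the three as one block: 8! placements × 3! orders within the block = 40320·6 = 241920.
Probability = 241920/3628800 = 1/15.

1/15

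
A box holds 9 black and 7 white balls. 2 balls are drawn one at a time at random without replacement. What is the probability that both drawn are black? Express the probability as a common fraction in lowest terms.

Multiply the conditional probabilities at each draw: 9/16 · 8/15 = 72/240 = 3/10.

3/10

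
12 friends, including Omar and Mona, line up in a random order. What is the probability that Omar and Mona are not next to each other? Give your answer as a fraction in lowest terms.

5/6

There are 12! = 479001600 arrangements.
Arrangements with Omar and Mona adjacent: 2·11! = 79833600.
So not adjacent: 479001600 − 79833600 = 399168000, probability 399168000/479001600 = 5/6.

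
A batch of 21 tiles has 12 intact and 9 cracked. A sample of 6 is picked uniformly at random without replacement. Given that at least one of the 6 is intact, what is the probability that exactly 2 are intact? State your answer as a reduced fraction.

33/215

Work in counts. Selections with at least one intact: C(21,6) − C(9,6) = 54264 − 84 = 54180.
Of those, selections where exactly 2 are intact: C(12,2)·C(9,4) = 66·126 = 8316.
Conditional probability = 8316/54180 = 33/215.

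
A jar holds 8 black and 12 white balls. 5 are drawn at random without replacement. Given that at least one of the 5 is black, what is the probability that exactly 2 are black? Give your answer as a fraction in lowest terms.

770/1839

Work in counts. Selections with at least one black: C(20,5) − C(12,5) = 15504 − 792 = 14712.
Of those, selections where exactly 2 are black: C(8,2)·C(12,3) = 28·220 = 6160.
Conditional probability = 6160/14712 = 770/1839.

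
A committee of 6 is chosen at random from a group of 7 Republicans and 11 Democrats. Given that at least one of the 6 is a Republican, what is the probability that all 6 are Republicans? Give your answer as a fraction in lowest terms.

Work in counts. Selections with at least one Republican: C(18,6) − C(11,6) = 18564 − 462 = 18102.
Of those, selections where all 6 are Republicans: C(7,6) = 7.
Conditional probability = 7/18102 = 1/2586.

1/2586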